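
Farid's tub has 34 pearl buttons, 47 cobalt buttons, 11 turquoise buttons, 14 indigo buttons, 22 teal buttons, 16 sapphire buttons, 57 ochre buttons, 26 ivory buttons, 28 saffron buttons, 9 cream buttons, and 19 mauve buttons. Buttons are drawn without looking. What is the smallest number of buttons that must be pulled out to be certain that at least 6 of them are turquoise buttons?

In the worst case for collecting turquoise buttons, every non-turquoise button comes out first.
There are 34 + 47 + 14 + 22 + 16 + 57 + 26 + 28 + 9 + 19 = 272 non-turquoise buttons altogether.
After those, each further button must be turquoise, so 272 + 6 = 278 draws guarantee 6 turquoise buttons.

278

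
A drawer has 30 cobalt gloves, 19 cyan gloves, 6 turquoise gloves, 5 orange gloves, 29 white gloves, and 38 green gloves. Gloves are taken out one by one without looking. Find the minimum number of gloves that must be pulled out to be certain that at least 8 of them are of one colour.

40

Put each drawn glove into a box by colour. The largest draw with every box below 8 takes min(count, 7) from each colour; colours with fewer than 7 contribute all they have.
Σ min(cᵢ, 7) = 7 + 7 + 6 + 5 + 7 + 7 = 39.
Draw number 39 + 1 = 40 must push one box to 8.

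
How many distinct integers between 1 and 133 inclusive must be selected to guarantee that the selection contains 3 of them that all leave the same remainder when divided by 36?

73

The 36 residue classes mod 36 are the pigeonholes.
With 72 integers one could put 2 in each residue class and have no class reach 3.
The 73rd integer pushes some class to 3, so 36·2 + 1 = 73.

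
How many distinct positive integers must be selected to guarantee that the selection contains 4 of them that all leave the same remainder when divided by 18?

55

The 18 residue classes mod 18 are the pigeonholes.
With 54 integers one could put 3 in each residue class and have no class reach 4.
The 55th integer pushes some class to 4, so 18·3 + 1 = 55.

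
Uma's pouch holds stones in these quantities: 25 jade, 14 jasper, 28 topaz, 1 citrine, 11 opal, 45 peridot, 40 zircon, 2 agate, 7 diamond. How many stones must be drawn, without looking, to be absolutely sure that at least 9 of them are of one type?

By pigeonhole, put each drawn stone into a box by type. The largest draw with every box below 9 takes min(count, 8) from each type; types with fewer than 8 contribute all they have.
Σ min(cᵢ, 8) = 8 + 8 + 8 + 1 + 8 + 8 + 8 + 2 + 7 = 58.
Draw number 58 + 1 = 59 must push one box to 9.

59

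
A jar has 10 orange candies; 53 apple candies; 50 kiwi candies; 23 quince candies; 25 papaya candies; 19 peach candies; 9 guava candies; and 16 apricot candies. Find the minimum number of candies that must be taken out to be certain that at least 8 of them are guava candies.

In the worst case for collecting guava candies, every non-guava candy comes out first.
There are 10 + 53 + 50 + 23 + 25 + 19 + 16 = 196 non-guava candies altogether.
After those, each further candy must be guava, so 196 + 8 = 204 draws guarantee 8 guava candies.

204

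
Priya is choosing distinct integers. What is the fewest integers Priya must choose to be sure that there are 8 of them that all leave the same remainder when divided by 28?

197

The 28 residue classes mod 28 are the pigeonholes.
With 196 integers one could put 7 in each residue class and have no class reach 8.
The 197th integer pushes some class to 8, so 28·7 + 1 = 197.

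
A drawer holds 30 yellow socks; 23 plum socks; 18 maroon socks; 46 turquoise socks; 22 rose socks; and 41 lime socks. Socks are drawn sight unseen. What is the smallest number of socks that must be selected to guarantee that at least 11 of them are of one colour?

The 6 colours are the holes; the socks drawn are the pigeons.
To avoid 11 of any one colour, the worst case takes at most 10 of each colour.
That gives 10 + 10 + 10 + 10 + 10 + 10 = 60 socks with no colour reaching 11.
The next sock forces some colour to 11, so 60 + 1 = 61.

61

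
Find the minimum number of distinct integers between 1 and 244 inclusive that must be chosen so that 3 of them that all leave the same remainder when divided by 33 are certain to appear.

Pigeonhole: the 33 residue classes mod 33 are the pigeonholes.
With 66 integers one could put 2 in each residue class and have no class reach 3.
The 67th integer pushes some class to 3, so 33·2 + 1 = 67.

67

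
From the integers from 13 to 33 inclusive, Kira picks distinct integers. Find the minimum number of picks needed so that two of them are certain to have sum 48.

Group the elements by complementary pair {x, 48−x}: {15,33}, {16,32}, {17,31}, …, giving 9 two-element pairs, the single value 24 (it cannot pair with itself since the integers are distinct), and 2 integers whose partner 48−x falls outside [13,33].
Treating each of those 12 groups as a pigeonhole, one can pick one integer per group — 12 integers — with no two summing to 48.
The 13th integer lands in an occupied pair, forcing a sum of 48.

13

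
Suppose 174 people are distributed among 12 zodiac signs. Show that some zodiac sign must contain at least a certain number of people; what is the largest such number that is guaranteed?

The 12 zodiac signs are the holes and the 174 people are the pigeons.
If every zodiac sign held at most 14 people, the total would be at most 12 × 14 = 168, which is less than 174.
So some zodiac sign holds at least ⌈174/12⌉ = 15 people.

15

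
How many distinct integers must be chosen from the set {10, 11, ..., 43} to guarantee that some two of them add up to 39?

Group the elements by complementary pair {x, 39−x}: {10,29}, {11,28}, {12,27}, …, giving 10 two-element pairs and 14 integers whose partner 39−x falls outside [10,43].
Treating each of those 24 groups as a pigeonhole, one can pick one integer per group — 24 integers — with no two summing to 39.
The 25th integer lands in an occupied pair, forcing a sum of 39.

25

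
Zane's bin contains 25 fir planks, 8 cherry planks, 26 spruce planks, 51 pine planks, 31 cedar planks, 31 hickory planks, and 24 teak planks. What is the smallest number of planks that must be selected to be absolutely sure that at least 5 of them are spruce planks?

175

In the worst case for collecting spruce planks, every non-spruce plank comes out first.
There are 25 + 8 + 51 + 31 + 31 + 24 = 170 non-spruce planks altogether.
After those, each further plank must be spruce, so 170 + 5 = 175 draws guarantee 5 spruce planks.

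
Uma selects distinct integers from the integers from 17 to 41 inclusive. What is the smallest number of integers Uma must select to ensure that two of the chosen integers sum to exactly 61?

15

Two chosen integers sum to 61 exactly when both halves of some pair {x, 61−x} with 20 ≤ x ≤ 61−x ≤ 41 are chosen — 11 such pairs.
The remaining 3 elements (those with no distinct partner in range) can never complete a 61-sum, so the worst case takes all of them and one from each pair: 3 + 11 = 14.
By the pigeonhole principle, the 15th integer has to be the second member of some pair, so 14 + 1 = 15.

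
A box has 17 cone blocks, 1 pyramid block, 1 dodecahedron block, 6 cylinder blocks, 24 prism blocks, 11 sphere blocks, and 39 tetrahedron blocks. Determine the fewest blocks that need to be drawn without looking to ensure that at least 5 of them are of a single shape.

23

Put each drawn block into a box by shape. The largest draw with every box below 5 takes min(count, 4) from each shape; shapes with fewer than 4 contribute all they have.
Σ min(cᵢ, 4) = 4 + 1 + 1 + 4 + 4 + 4 + 4 = 22.
Draw number 22 + 1 = 23 must push one box to 5.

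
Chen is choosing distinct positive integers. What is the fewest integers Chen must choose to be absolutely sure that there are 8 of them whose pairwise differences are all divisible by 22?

155

Integers whose pairwise differences are multiples of 22 are exactly those sharing a remainder mod 22. Pigeonhole: the 22 residue classes mod 22 are the pigeonholes.
With 154 integers one could put 7 in each residue class and have no class reach 8.
The 155th integer pushes some class to 8, so 22·7 + 1 = 155.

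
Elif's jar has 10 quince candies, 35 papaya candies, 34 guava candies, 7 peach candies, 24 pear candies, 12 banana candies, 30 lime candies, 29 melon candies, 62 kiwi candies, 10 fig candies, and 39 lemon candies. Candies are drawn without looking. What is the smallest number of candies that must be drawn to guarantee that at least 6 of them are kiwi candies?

In the worst case for collecting kiwi candies, every non-kiwi candy comes out first.
There are 10 + 35 + 34 + 7 + 24 + 12 + 30 + 29 + 10 + 39 = 230 non-kiwi candies altogether.
After those, each further candy must be kiwi, so 230 + 6 = 236 draws guarantee 6 kiwi candies.

236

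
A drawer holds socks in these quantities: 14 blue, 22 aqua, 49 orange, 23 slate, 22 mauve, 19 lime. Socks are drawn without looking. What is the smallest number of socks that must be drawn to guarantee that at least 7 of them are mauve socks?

In the worst case for collecting mauve socks, every non-mauve sock comes out first.
There are 14 + 22 + 49 + 23 + 19 = 127 non-mauve socks altogether.
After those, each further sock must be mauve, so 127 + 7 = 134 draws guarantee 7 mauve socks.

134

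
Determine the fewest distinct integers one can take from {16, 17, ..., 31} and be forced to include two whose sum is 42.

A set avoiding the sum 42 can contain at most one of each pair {x, 42−x}, plus the 6 elements whose complement lies outside the range or equal to its own complement.
The integers 21, …, 31 (11 of them) are such a set: any two sum to at least 21+22 = 43 > 42.
By pigeonhole, any 12th integer completes one of the 5 pairs, so 12 choices force a sum of 42.

12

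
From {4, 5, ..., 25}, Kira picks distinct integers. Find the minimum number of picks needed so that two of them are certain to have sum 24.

A set avoiding the sum 24 can contain at most one of each pair {x, 24−x}, plus the 6 elements whose complement lies outside the range or equal to its own complement.
The integers 12, …, 25 (14 of them) are such a set: any two sum to at least 12+13 = 25 > 24.
Pigeonhole: any 15th integer completes one of the 8 pairs, so 15 choices force a sum of 24.

15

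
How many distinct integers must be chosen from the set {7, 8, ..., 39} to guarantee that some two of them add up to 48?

19

A set avoiding the sum 48 can contain at most one of each pair {x, 48−x}, plus the 3 elements whose complement lies outside the range or equal to its own complement.
The integers 7, …, 24 (18 of them) are such a set: any two sum to at least 7+8 = 15 and at most 23+24 = 47 < 48.
Any 19th integer completes one of the 15 pairs, so 19 choices force a sum of 48.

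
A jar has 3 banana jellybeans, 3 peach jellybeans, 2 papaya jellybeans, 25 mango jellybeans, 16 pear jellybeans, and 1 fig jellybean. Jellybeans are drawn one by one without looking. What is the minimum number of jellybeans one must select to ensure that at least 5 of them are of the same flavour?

Put each drawn jellybean into a box by flavour. The largest draw with every box below 5 takes min(count, 4) from each flavour; flavours with fewer than 4 contribute all they have.
Σ min(cᵢ, 4) = 3 + 3 + 2 + 4 + 4 + 1 = 17.
Draw number 17 + 1 = 18 must push one box to 5.

18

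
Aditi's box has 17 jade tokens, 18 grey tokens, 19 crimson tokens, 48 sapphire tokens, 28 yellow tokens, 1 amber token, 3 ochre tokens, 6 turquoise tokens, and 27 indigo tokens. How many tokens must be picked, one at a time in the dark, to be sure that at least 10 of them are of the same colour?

Put each drawn token into a box by colour. The largest draw with every box below 10 takes min(count, 9) from each colour; colours with fewer than 9 contribute all they have.
Σ min(cᵢ, 9) = 9 + 9 + 9 + 9 + 9 + 1 + 3 + 6 + 9 = 64.
Draw number 64 + 1 = 65 must push one box to 10.

65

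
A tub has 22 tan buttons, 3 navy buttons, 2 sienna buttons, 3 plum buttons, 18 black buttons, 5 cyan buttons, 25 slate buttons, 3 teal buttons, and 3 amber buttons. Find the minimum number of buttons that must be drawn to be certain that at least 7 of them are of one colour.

Pigeonhole: put each drawn button into a box by colour. The largest draw with every box below 7 takes min(count, 6) from each colour; colours with fewer than 6 contribute all they have.
Σ min(cᵢ, 6) = 6 + 3 + 2 + 3 + 6 + 5 + 6 + 3 + 3 = 37.
Draw number 37 + 1 = 38 must push one box to 7.

38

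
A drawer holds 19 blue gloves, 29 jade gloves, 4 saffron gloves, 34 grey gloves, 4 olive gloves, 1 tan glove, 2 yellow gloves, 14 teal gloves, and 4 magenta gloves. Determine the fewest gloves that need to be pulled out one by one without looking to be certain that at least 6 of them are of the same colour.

The 9 colours are the holes; the gloves drawn are the pigeons.
To avoid 6 of any one colour, the worst case takes at most 5 of each colour, or every glove of a colour that has fewer than 5.
That gives 5 + 5 + 4 + 5 + 4 + 1 + 2 + 5 + 4 = 35 gloves with no colour reaching 6.
The next glove forces some colour to 6, so 35 + 1 = 36.

36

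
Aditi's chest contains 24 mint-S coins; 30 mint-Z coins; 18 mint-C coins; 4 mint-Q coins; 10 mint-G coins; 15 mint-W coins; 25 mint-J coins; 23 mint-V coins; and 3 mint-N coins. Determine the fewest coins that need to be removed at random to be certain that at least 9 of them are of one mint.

64

Pigeonhole: the 9 mints are the holes; the coins drawn are the pigeons.
To avoid 9 of any one mint, the worst case takes at most 8 of each mint, or every coin of a mint that has fewer than 8.
That gives 8 + 8 + 8 + 4 + 8 + 8 + 8 + 8 + 3 = 63 coins with no mint reaching 9.
The next coin forces some mint to 9, so 63 + 1 = 64.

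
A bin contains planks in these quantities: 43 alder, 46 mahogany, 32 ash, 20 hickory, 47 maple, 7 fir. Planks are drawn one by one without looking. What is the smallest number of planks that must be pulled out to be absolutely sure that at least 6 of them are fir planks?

194

In the worst case for collecting fir planks, every non-fir plank comes out first.
There are 43 + 46 + 32 + 20 + 47 = 188 non-fir planks altogether.
After those, each further plank must be fir, so 188 + 6 = 194 draws guarantee 6 fir planks.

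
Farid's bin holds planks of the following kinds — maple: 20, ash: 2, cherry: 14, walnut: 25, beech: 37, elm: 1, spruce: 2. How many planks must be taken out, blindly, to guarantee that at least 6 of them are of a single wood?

26

The 7 woods are the holes; the planks drawn are the pigeons.
To avoid 6 of any one wood, the worst case takes at most 5 of each wood, or every plank of a wood that has fewer than 5.
That gives 5 + 2 + 5 + 5 + 5 + 1 + 2 = 25 planks with no wood reaching 6.
The next plank forces some wood to 6, so 25 + 1 = 26.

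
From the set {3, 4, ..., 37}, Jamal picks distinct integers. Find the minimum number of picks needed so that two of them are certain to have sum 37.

Group the elements by complementary pair {x, 37−x}: {3,34}, {4,33}, {5,32}, …, giving 16 two-element pairs and 3 integers whose partner 37−x falls outside [3,37].
Treating each of those 19 groups as a pigeonhole, one can pick one integer per group — 19 integers — with no two summing to 37.
The 20th integer lands in an occupied pair, forcing a sum of 37.

20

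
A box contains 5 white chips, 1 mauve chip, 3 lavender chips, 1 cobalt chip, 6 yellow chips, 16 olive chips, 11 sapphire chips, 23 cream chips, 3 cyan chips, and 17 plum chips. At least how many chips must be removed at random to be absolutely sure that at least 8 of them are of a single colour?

By the pigeonhole principle, put each drawn chip into a box by colour. The largest draw with every box below 8 takes min(count, 7) from each colour; colours with fewer than 7 contribute all they have.
Σ min(cᵢ, 7) = 5 + 1 + 3 + 1 + 6 + 7 + 7 + 7 + 3 + 7 = 47.
Draw number 47 + 1 = 48 must push one box to 8.

48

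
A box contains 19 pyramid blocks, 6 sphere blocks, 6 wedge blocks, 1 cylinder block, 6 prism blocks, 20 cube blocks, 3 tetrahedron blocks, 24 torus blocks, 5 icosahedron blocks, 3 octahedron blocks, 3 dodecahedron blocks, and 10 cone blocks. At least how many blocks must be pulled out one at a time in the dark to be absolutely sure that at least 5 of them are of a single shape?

By pigeonhole, put each drawn block into a box by shape. The largest draw with every box below 5 takes min(count, 4) from each shape; shapes with fewer than 4 contribute all they have.
Σ min(cᵢ, 4) = 4 + 4 + 4 + 1 + 4 + 4 + 3 + 4 + 4 + 3 + 3 + 4 = 42.
Draw number 42 + 1 = 43 must push one box to 5.

43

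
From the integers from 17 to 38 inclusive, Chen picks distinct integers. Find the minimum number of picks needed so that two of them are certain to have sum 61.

Two chosen integers sum to 61 exactly when both halves of some pair {x, 61−x} with 23 ≤ x ≤ 61−x ≤ 38 are chosen — 8 such pairs.
The remaining 6 elements (those with no distinct partner in range) can never complete a 61-sum, so the worst case takes all of them and one from each pair: 6 + 8 = 14.
By pigeonhole, the 15th integer has to be the second member of some pair, so 14 + 1 = 15.

15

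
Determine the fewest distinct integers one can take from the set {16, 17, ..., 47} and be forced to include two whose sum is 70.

A set avoiding the sum 70 can contain at most one of each pair {x, 70−x}, plus the 8 elements whose complement lies outside the range or equal to its own complement.
The integers 16, …, 35 (20 of them) are such a set: any two sum to at least 16+17 = 33 and at most 34+35 = 69 < 70.
Pigeonhole: any 21st integer completes one of the 12 pairs, so 21 choices force a sum of 70.

21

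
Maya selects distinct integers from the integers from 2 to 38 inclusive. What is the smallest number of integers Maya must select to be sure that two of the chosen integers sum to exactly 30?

Two chosen integers sum to 30 exactly when both halves of some pair {x, 30−x} with 2 ≤ x ≤ 30−x ≤ 28 are chosen — 13 such pairs.
The remaining 11 elements (those with no distinct partner in range) can never complete a 30-sum, so the worst case takes all of them and one from each pair: 11 + 13 = 24.
By pigeonhole, the 25th integer has to be the second member of some pair, so 24 + 1 = 25.

25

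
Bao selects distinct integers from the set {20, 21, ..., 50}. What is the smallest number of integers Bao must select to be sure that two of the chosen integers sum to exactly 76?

20

Two chosen integers sum to 76 exactly when both halves of some pair {x, 76−x} with 26 ≤ x ≤ 76−x ≤ 50 are chosen — 12 such pairs.
The remaining 7 elements (those with no distinct partner in range) can never complete a 76-sum, so the worst case takes all of them and one from each pair: 7 + 12 = 19.
Pigeonhole: the 20th integer has to be the second member of some pair, so 19 + 1 = 20.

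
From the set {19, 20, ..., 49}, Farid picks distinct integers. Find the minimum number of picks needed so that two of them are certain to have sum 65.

Two chosen integers sum to 65 exactly when both halves of some pair {x, 65−x} with 19 ≤ x ≤ 65−x ≤ 46 are chosen — 14 such pairs.
The remaining 3 elements (those with no distinct partner in range) can never complete a 65-sum, so the worst case takes all of them and one from each pair: 3 + 14 = 17.
By the pigeonhole principle, the 18th integer has to be the second member of some pair, so 17 + 1 = 18.

18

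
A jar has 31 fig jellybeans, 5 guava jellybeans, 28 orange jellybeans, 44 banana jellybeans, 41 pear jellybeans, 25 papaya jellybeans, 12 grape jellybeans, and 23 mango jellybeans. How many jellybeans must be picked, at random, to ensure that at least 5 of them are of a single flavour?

33

Pigeonhole: the 8 flavours are the holes; the jellybeans drawn are the pigeons.
To avoid 5 of any one flavour, the worst case takes at most 4 of each flavour.
That gives 4 + 4 + 4 + 4 + 4 + 4 + 4 + 4 = 32 jellybeans with no flavour reaching 5.
The next jellybean forces some flavour to 5, so 32 + 1 = 33.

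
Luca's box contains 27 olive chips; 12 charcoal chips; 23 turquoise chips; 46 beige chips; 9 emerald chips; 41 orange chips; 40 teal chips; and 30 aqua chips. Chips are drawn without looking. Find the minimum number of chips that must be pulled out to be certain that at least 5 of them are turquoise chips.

In the worst case for collecting turquoise chips, every non-turquoise chip comes out first.
There are 27 + 12 + 46 + 9 + 41 + 40 + 30 = 205 non-turquoise chips altogether.
After those, each further chip must be turquoise, so 205 + 5 = 210 draws guarantee 5 turquoise chips.

210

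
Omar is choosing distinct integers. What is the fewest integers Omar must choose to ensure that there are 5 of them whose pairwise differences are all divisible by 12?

Integers whose pairwise differences are multiples of 12 are exactly those sharing a remainder mod 12. By pigeonhole, the 12 residue classes mod 12 are the pigeonholes.
With 48 integers one could put 4 in each residue class and have no class reach 5.
The 49th integer pushes some class to 5, so 12·4 + 1 = 49.

49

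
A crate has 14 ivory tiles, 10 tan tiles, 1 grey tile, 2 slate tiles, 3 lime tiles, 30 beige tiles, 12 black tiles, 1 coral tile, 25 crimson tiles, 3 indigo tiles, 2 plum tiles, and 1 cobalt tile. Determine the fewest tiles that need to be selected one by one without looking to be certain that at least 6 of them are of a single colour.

An adversary could hand out at most 5 tiles per colour (7 colours run out sooner): 5 + 5 + 1 + 2 + 3 + 5 + 5 + 1 + 5 + 3 + 2 + 1 = 38 tiles and still no colour has 6.
By pigeonhole, one more tile lands in a colour already at 5, so 39 draws are enough and 38 are not.

39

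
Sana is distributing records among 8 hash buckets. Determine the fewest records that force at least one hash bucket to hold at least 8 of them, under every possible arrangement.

With 56 records one could put exactly 7 in each of the 8 hash buckets, and no hash bucket would reach 8.
Pigeonhole: one more record must land in a hash bucket that already has 7, giving it 8.
So 8 × 7 + 1 = 57 records are required.

57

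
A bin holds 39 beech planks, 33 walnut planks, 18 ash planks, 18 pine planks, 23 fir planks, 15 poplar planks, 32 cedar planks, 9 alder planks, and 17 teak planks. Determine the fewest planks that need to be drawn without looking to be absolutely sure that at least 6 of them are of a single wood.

46

By the pigeonhole principle, the 9 woods are the holes; the planks drawn are the pigeons.
To avoid 6 of any one wood, the worst case takes at most 5 of each wood.
That gives 5 + 5 + 5 + 5 + 5 + 5 + 5 + 5 + 5 = 45 planks with no wood reaching 6.
The next plank forces some wood to 6, so 45 + 1 = 46.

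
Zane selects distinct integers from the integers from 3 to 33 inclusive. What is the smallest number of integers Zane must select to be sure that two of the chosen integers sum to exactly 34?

Two chosen integers sum to 34 exactly when both halves of some pair {x, 34−x} with 3 ≤ x ≤ 34−x ≤ 31 are chosen — 14 such pairs.
The remaining 3 elements (those with no distinct partner in range) can never complete a 34-sum, so the worst case takes all of them and one from each pair: 3 + 14 = 17.
By pigeonhole, the 18th integer has to be the second member of some pair, so 17 + 1 = 18.

18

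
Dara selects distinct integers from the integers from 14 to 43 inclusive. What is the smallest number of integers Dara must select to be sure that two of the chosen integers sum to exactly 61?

18

Two chosen integers sum to 61 exactly when both halves of some pair {x, 61−x} with 18 ≤ x ≤ 61−x ≤ 43 are chosen — 13 such pairs.
The remaining 4 elements (those with no distinct partner in range) can never complete a 61-sum, so the worst case takes all of them and one from each pair: 4 + 13 = 17.
The 18th integer has to be the second member of some pair, so 17 + 1 = 18.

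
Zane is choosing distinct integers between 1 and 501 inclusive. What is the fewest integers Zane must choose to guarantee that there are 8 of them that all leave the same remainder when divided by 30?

The 30 residue classes mod 30 are the pigeonholes.
With 210 integers one could put 7 in each residue class and have no class reach 8.
The 211th integer pushes some class to 8, so 30·7 + 1 = 211.

211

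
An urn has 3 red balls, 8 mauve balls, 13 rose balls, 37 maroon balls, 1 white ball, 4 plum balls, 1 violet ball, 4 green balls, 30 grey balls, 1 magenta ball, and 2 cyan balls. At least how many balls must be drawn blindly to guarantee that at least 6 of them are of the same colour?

Pigeonhole: the 11 colours are the holes; the balls drawn are the pigeons.
To avoid 6 of any one colour, the worst case takes at most 5 of each colour, or every ball of a colour that has fewer than 5.
That gives 3 + 5 + 5 + 5 + 1 + 4 + 1 + 4 + 5 + 1 + 2 = 36 balls with no colour reaching 6.
The next ball forces some colour to 6, so 36 + 1 = 37.

37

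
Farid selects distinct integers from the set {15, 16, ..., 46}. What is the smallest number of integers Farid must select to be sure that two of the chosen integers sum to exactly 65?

Two chosen integers sum to 65 exactly when both halves of some pair {x, 65−x} with 19 ≤ x ≤ 65−x ≤ 46 are chosen — 14 such pairs.
The remaining 4 elements (those with no distinct partner in range) can never complete a 65-sum, so the worst case takes all of them and one from each pair: 4 + 14 = 18.
The 19th integer has to be the second member of some pair, so 18 + 1 = 19.

19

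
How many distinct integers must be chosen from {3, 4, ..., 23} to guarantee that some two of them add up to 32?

Two chosen integers sum to 32 exactly when both halves of some pair {x, 32−x} with 9 ≤ x ≤ 32−x ≤ 23 are chosen — 7 such pairs.
The remaining 7 elements (those with no distinct partner in range) can never complete a 32-sum, so the worst case takes all of them and one from each pair: 7 + 7 = 14.
By the pigeonhole principle, the 15th integer has to be the second member of some pair, so 14 + 1 = 15.

15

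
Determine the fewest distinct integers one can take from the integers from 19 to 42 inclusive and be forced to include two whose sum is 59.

14

A set avoiding the sum 59 can contain at most one of each pair {x, 59−x}, plus the 2 elements whose complement lies outside the range.
The integers 30, …, 42 (13 of them) are such a set: any two sum to at least 30+31 = 61 > 59.
Any 14th integer completes one of the 11 pairs, so 14 choices force a sum of 59.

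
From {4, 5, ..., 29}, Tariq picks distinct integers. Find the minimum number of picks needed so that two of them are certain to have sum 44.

20

Group the elements by complementary pair {x, 44−x}: {15,29}, {16,28}, {17,27}, …, giving 7 two-element pairs, the single value 22 (it cannot pair with itself since the integers are distinct), and 11 integers whose partner 44−x falls outside [4,29].
Treating each of those 19 groups as a pigeonhole, one can pick one integer per group — 19 integers — with no two summing to 44.
The 20th integer lands in an occupied pair, forcing a sum of 44.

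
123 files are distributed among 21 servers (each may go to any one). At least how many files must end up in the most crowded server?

The 21 servers are the holes and the 123 files are the pigeons.
If every server held at most 5 files, the total would be at most 21 × 5 = 105, which is less than 123.
So some server holds at least ⌈123/21⌉ = 6 files.

6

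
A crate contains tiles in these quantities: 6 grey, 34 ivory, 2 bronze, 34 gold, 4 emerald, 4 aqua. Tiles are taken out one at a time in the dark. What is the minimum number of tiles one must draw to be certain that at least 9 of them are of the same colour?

Pigeonhole: the 6 colours are the holes; the tiles drawn are the pigeons.
To avoid 9 of any one colour, the worst case takes at most 8 of each colour, or every tile of a colour that has fewer than 8.
That gives 6 + 8 + 2 + 8 + 4 + 4 = 32 tiles with no colour reaching 9.
The next tile forces some colour to 9, so 32 + 1 = 33.

33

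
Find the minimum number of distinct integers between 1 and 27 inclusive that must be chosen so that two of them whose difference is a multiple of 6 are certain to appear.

7

Integers whose pairwise differences are multiples of 6 are exactly those sharing a remainder mod 6. The 6 residue classes mod 6 are the pigeonholes.
With 6 integers one could put 1 in each residue class and have no class reach 2.
The 7th integer pushes some class to 2, so 6·1 + 1 = 7.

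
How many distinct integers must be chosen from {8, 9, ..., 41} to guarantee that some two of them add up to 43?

Group the elements by complementary pair {x, 43−x}: {8,35}, {9,34}, {10,33}, …, giving 14 two-element pairs and 6 integers whose partner 43−x falls outside [8,41].
Treating each of those 20 groups as a pigeonhole, one can pick one integer per group — 20 integers — with no two summing to 43.
The 21st integer lands in an occupied pair, forcing a sum of 43.

21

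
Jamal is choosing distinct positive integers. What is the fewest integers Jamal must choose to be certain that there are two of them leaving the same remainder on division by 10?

Pigeonhole: the 10 residue classes mod 10 are the pigeonholes.
With 10 integers one could put 1 in each residue class and have no class reach 2.
The 11th integer pushes some class to 2, so 10·1 + 1 = 11.

11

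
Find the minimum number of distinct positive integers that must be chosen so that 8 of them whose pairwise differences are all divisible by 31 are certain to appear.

Integers whose pairwise differences are multiples of 31 are exactly those sharing a remainder mod 31. By the pigeonhole principle, the 31 residue classes mod 31 are the pigeonholes.
With 217 integers one could put 7 in each residue class and have no class reach 8.
The 218th integer pushes some class to 8, so 31·7 + 1 = 218.

218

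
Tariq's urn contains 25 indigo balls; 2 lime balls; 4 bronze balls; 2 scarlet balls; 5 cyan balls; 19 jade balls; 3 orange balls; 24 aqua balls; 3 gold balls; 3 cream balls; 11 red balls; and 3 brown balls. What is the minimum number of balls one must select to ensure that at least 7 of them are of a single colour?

50

An adversary could hand out at most 6 balls per colour (8 colours run out sooner): 6 + 2 + 4 + 2 + 5 + 6 + 3 + 6 + 3 + 3 + 6 + 3 = 49 balls and still no colour has 7.
By the pigeonhole principle, one more ball lands in a colour already at 6, so 50 draws are enough and 49 are not.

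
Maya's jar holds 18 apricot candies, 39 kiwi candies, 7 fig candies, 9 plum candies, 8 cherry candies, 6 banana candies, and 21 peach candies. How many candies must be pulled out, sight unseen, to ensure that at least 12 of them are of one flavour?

64

Pigeonhole: the 7 flavours are the holes; the candies drawn are the pigeons.
To avoid 12 of any one flavour, the worst case takes at most 11 of each flavour, or every candy of a flavour that has fewer than 11.
That gives 11 + 11 + 7 + 9 + 8 + 6 + 11 = 63 candies with no flavour reaching 12.
The next candy forces some flavour to 12, so 63 + 1 = 64.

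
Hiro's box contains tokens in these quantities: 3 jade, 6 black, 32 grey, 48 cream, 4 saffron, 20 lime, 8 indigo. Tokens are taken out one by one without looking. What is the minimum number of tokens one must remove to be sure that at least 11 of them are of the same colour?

By pigeonhole, the 7 colours are the holes; the tokens drawn are the pigeons.
To avoid 11 of any one colour, the worst case takes at most 10 of each colour, or every token of a colour that has fewer than 10.
That gives 3 + 6 + 10 + 10 + 4 + 10 + 8 = 51 tokens with no colour reaching 11.
The next token forces some colour to 11, so 51 + 1 = 52.

52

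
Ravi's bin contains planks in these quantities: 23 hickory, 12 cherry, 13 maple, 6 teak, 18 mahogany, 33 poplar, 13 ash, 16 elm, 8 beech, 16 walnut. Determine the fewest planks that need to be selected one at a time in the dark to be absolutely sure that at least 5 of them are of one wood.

41

Pigeonhole: put each drawn plank into a box by wood. The largest draw with every box below 5 takes min(count, 4) from each wood.
Σ min(cᵢ, 4) = 4 + 4 + 4 + 4 + 4 + 4 + 4 + 4 + 4 + 4 = 40.
Draw number 40 + 1 = 41 must push one box to 5.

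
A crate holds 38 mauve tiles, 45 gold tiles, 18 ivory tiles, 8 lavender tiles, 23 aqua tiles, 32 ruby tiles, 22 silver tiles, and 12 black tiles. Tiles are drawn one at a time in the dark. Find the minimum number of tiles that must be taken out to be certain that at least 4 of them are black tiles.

In the worst case for collecting black tiles, every non-black tile comes out first.
There are 38 + 45 + 18 + 8 + 23 + 32 + 22 = 186 non-black tiles altogether.
After those, each further tile must be black, so 186 + 4 = 190 draws guarantee 4 black tiles.

190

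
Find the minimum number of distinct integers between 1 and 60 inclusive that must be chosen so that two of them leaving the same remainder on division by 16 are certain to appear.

By pigeonhole, the 16 residue classes mod 16 are the pigeonholes.
With 16 integers one could put 1 in each residue class and have no class reach 2.
The 17th integer pushes some class to 2, so 16·1 + 1 = 17.

17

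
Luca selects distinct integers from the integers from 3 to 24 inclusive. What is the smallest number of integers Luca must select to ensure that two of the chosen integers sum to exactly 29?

13

Group the elements by complementary pair {x, 29−x}: {5,24}, {6,23}, {7,22}, …, giving 10 two-element pairs and 2 integers whose partner 29−x falls outside [3,24].
By pigeonhole, treating each of those 12 groups as a pigeonhole, one can pick one integer per group — 12 integers — with no two summing to 29.
The 13th integer lands in an occupied pair, forcing a sum of 29.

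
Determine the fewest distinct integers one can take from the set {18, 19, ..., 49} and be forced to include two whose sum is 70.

19

Two chosen integers sum to 70 exactly when both halves of some pair {x, 70−x} with 21 ≤ x ≤ 70−x ≤ 49 are chosen — 14 such pairs.
The remaining 4 elements (those with no distinct partner in range) can never complete a 70-sum, so the worst case takes all of them and one from each pair: 4 + 14 = 18.
By pigeonhole, the 19th integer has to be the second member of some pair, so 18 + 1 = 19.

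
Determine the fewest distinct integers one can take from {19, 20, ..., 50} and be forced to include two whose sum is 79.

Group the elements by complementary pair {x, 79−x}: {29,50}, {30,49}, {31,48}, …, giving 11 two-element pairs and 10 integers whose partner 79−x falls outside [19,50].
By the pigeonhole principle, treating each of those 21 groups as a pigeonhole, one can pick one integer per group — 21 integers — with no two summing to 79.
The 22nd integer lands in an occupied pair, forcing a sum of 79.

22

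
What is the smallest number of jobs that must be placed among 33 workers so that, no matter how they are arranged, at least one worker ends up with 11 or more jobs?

With 330 jobs one could put exactly 10 in each of the 33 workers, and no worker would reach 11.
Pigeonhole: one more job must land in a worker that already has 10, giving it 11.
So 33 × 10 + 1 = 331 jobs are required.

331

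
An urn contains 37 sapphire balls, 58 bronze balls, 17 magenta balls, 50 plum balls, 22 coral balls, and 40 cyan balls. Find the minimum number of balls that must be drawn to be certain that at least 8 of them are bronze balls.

In the worst case for collecting bronze balls, every non-bronze ball comes out first.
There are 37 + 17 + 50 + 22 + 40 = 166 non-bronze balls altogether.
After those, each further ball must be bronze, so 166 + 8 = 174 draws guarantee 8 bronze balls.

174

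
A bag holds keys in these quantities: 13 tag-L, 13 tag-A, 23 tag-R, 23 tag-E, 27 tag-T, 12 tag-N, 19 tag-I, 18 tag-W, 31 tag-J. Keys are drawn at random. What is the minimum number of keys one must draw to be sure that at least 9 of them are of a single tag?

An adversary could hand out at most 8 keys per tag: 8 + 8 + 8 + 8 + 8 + 8 + 8 + 8 + 8 = 72 keys and still no tag has 9.
One more key lands in a tag already at 8, so 73 draws are enough and 72 are not.

73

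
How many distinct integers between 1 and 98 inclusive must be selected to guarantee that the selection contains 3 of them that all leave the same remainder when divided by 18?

37

By pigeonhole, the 18 residue classes mod 18 are the pigeonholes.
With 36 integers one could put 2 in each residue class and have no class reach 3.
The 37th integer pushes some class to 3, so 18·2 + 1 = 37.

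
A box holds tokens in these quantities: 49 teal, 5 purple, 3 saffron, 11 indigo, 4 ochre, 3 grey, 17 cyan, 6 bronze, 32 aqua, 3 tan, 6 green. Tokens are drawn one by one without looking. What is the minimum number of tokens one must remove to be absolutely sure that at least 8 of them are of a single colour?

59

The 11 colours are the holes; the tokens drawn are the pigeons.
To avoid 8 of any one colour, the worst case takes at most 7 of each colour, or every token of a colour that has fewer than 7.
That gives 7 + 5 + 3 + 7 + 4 + 3 + 7 + 6 + 7 + 3 + 6 = 58 tokens with no colour reaching 8.
The next token forces some colour to 8, so 58 + 1 = 59.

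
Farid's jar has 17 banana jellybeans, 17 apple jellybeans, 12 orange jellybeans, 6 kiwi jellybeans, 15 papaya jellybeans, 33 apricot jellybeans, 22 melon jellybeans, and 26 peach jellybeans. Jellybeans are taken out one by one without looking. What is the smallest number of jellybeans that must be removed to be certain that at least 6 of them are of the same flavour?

An adversary could hand out at most 5 jellybeans per flavour: 5 + 5 + 5 + 5 + 5 + 5 + 5 + 5 = 40 jellybeans and still no flavour has 6.
By the pigeonhole principle, one more jellybean lands in a flavour already at 5, so 41 draws are enough and 40 are not.

41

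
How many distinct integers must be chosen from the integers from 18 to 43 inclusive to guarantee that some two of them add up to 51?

Two chosen integers sum to 51 exactly when both halves of some pair {x, 51−x} with 18 ≤ x ≤ 51−x ≤ 33 are chosen — 8 such pairs.
The remaining 10 elements (those with no distinct partner in range) can never complete a 51-sum, so the worst case takes all of them and one from each pair: 10 + 8 = 18.
The 19th integer has to be the second member of some pair, so 18 + 1 = 19.

19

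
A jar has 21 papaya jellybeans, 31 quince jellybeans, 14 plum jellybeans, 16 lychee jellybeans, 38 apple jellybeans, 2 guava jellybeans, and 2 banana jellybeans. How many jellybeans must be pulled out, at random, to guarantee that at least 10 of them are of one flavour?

Pigeonhole: put each drawn jellybean into a box by flavour. The largest draw with every box below 10 takes min(count, 9) from each flavour; flavours with fewer than 9 contribute all they have.
Σ min(cᵢ, 9) = 9 + 9 + 9 + 9 + 9 + 2 + 2 = 49.
Draw number 49 + 1 = 50 must push one box to 10.

50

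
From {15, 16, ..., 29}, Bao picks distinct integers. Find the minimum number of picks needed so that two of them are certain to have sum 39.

11

Two chosen integers sum to 39 exactly when both halves of some pair {x, 39−x} with 15 ≤ x ≤ 39−x ≤ 24 are chosen — 5 such pairs.
The remaining 5 elements (those with no distinct partner in range) can never complete a 39-sum, so the worst case takes all of them and one from each pair: 5 + 5 = 10.
The 11th integer has to be the second member of some pair, so 10 + 1 = 11.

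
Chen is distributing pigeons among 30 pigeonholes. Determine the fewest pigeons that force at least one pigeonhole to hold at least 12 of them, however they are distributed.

With 330 pigeons one could put exactly 11 in each of the 30 pigeonholes, and no pigeonhole would reach 12.
By pigeonhole, one more pigeon must land in a pigeonhole that already has 11, giving it 12.
So 30 × 11 + 1 = 331 pigeons are required.

331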